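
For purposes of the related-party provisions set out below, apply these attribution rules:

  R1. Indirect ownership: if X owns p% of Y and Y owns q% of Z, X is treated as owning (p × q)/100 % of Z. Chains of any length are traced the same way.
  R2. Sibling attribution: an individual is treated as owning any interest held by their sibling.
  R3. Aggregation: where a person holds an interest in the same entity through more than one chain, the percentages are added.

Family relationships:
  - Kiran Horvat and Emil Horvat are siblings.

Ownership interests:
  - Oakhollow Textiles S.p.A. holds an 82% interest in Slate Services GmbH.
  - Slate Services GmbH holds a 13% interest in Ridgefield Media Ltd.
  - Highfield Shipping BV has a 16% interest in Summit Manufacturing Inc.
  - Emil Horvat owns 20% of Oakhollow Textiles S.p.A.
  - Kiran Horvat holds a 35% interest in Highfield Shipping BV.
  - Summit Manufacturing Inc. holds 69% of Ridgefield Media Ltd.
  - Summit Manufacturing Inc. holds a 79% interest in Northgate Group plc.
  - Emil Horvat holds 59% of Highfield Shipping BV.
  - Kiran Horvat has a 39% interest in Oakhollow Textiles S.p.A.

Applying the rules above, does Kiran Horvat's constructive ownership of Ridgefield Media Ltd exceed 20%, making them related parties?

No

By sibling attribution (R2), Kiran Horvat is treated as also owning Emil Horvat's interest in Highfield Shipping BV, giving 35% + 59% = 94%.
By sibling attribution (R2), Kiran Horvat is treated as also owning Emil Horvat's interest in Oakhollow Textiles S.p.A, giving 39% + 20% = 59%.
Chain via Highfield Shipping BV → Summit Manufacturing Inc. (R1): 94% × 16% × 69% = 10.3776% of Ridgefield Media Ltd.
Chain via Oakhollow Textiles S.p.A. → Slate Services GmbH (R1): 59% × 82% × 13% = 6.2894% of Ridgefield Media Ltd.
Aggregating (R3): 10.3776% + 6.2894% = 16.667%.
16.667% does not exceed the 20% threshold, so Kiran is not a related party to Ridgefield Media Ltd.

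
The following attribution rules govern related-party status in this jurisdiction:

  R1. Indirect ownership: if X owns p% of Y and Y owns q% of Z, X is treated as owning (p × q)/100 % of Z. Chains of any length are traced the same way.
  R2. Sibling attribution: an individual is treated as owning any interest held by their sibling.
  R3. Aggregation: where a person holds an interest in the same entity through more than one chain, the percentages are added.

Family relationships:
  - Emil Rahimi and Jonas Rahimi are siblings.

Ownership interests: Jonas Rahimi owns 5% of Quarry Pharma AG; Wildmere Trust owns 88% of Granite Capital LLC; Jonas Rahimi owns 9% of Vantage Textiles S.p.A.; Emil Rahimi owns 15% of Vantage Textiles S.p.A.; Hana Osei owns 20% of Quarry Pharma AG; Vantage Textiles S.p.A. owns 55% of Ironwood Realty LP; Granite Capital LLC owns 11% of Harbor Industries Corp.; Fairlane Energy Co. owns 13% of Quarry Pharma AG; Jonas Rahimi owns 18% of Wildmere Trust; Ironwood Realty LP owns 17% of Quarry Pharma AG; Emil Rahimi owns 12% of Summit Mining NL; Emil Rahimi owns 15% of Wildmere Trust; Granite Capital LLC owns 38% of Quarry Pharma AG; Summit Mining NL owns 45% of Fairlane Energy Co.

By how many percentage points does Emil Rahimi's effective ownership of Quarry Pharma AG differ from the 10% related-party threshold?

8.9812

By sibling attribution (R2), Emil Rahimi is treated as also owning Jonas Rahimi's interest in Vantage Textiles S.p.A, giving 15% + 9% = 24%.
By sibling attribution (R2), Emil Rahimi is treated as also owning Jonas Rahimi's interest in Wildmere Trust, giving 15% + 18% = 33%.
By sibling attribution (R2), Emil Rahimi is treated as owning Jonas Rahimi's 5% interest in Quarry Pharma AG.
Chain via Vantage Textiles S.p.A. → Ironwood Realty LP (R1): 24% × 55% × 17% = 2.244% of Quarry Pharma AG.
Chain via Wildmere Trust → Granite Capital LLC (R1): 33% × 88% × 38% = 11.0352% of Quarry Pharma AG.
Chain via Summit Mining NL → Fairlane Energy Co. (R1): 12% × 45% × 13% = 0.702% of Quarry Pharma AG.
Direct interest in Quarry Pharma AG: 5%.
Aggregating (R3): 2.244% + 11.0352% + 0.702% + 5% = 18.9812%.
18.9812% exceeds the 10% threshold by 8.9812 percentage points.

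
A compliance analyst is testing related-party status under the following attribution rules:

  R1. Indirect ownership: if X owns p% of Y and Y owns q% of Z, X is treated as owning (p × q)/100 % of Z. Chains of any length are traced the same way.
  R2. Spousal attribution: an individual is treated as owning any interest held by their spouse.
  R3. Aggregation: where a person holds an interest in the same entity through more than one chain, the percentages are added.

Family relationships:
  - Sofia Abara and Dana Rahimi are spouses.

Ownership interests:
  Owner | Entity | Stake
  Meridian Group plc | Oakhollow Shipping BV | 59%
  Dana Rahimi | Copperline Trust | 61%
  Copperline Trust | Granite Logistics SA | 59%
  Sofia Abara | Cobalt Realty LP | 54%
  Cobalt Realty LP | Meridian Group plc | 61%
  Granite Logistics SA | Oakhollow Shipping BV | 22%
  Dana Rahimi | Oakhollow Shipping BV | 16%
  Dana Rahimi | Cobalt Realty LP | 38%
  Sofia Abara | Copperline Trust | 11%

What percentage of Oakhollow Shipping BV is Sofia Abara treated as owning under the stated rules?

58.4564%

By spousal attribution (R2), Sofia Abara is treated as also owning Dana Rahimi's interest in Cobalt Realty LP, giving 54% + 38% = 92%.
By spousal attribution (R2), Sofia Abara is treated as also owning Dana Rahimi's interest in Copperline Trust, giving 11% + 61% = 72%.
By spousal attribution (R2), Sofia Abara is treated as owning Dana Rahimi's 16% interest in Oakhollow Shipping BV.
Chain via Cobalt Realty LP → Meridian Group plc (R1): 92% × 61% × 59% = 33.1108% of Oakhollow Shipping BV.
Chain via Copperline Trust → Granite Logistics SA (R1): 72% × 59% × 22% = 9.3456% of Oakhollow Shipping BV.
Direct interest in Oakhollow Shipping BV: 16%.
Aggregating (R3): 33.1108% + 9.3456% + 16% = 58.4564%.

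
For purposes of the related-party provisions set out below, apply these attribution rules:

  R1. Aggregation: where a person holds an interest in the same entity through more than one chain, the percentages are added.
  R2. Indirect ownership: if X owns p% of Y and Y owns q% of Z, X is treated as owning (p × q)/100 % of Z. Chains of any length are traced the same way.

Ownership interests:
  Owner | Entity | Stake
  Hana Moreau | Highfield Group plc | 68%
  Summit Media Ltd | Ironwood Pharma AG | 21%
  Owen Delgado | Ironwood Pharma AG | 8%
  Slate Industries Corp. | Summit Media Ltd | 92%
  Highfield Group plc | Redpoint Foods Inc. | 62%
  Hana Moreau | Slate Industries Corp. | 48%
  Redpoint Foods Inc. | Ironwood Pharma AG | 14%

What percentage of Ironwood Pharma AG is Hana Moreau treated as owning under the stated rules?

Chain via Highfield Group plc → Redpoint Foods Inc. (R2): 68% × 62% × 14% = 5.9024% of Ironwood Pharma AG.
Chain via Slate Industries Corp. → Summit Media Ltd (R2): 48% × 92% × 21% = 9.2736% of Ironwood Pharma AG.
Aggregating (R1): 5.9024% + 9.2736% = 15.176%.

15.176%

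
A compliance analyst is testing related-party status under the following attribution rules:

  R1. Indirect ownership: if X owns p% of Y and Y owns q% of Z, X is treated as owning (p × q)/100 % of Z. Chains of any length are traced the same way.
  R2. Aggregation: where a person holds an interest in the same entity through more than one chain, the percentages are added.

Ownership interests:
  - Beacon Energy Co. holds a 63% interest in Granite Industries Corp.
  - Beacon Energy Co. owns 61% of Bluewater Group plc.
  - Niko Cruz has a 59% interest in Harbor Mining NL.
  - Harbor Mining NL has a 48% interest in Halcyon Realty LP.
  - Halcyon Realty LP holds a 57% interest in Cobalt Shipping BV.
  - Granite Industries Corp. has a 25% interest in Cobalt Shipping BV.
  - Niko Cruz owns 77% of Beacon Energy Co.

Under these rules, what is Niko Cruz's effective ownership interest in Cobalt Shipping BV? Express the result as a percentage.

28.2699%

Chain via Harbor Mining NL → Halcyon Realty LP (R1): 59% × 48% × 57% = 16.1424% of Cobalt Shipping BV.
Chain via Beacon Energy Co. → Granite Industries Corp. (R1): 77% × 63% × 25% = 12.1275% of Cobalt Shipping BV.
Aggregating (R2): 16.1424% + 12.1275% = 28.2699%.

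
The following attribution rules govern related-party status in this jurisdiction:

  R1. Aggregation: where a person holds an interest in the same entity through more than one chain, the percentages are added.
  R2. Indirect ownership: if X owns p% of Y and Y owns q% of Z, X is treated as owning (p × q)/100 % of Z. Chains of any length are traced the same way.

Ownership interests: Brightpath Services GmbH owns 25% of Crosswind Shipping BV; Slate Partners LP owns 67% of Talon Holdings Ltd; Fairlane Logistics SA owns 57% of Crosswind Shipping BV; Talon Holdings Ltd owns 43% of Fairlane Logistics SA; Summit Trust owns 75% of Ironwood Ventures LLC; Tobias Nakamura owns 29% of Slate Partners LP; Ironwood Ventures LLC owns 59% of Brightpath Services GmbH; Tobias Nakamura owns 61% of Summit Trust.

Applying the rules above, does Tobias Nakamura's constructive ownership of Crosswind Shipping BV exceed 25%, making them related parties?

No

Chain via Slate Partners LP → Talon Holdings Ltd → Fairlane Logistics SA (R2): 29% × 67% × 43% × 57% = 4.762293% of Crosswind Shipping BV.
Chain via Summit Trust → Ironwood Ventures LLC → Brightpath Services GmbH (R2): 61% × 75% × 59% × 25% = 6.748125% of Crosswind Shipping BV.
Aggregating (R1): 4.762293% + 6.748125% = 11.510418%.
11.510418% does not exceed the 25% threshold, so Tobias is not a related party to Crosswind Shipping BV.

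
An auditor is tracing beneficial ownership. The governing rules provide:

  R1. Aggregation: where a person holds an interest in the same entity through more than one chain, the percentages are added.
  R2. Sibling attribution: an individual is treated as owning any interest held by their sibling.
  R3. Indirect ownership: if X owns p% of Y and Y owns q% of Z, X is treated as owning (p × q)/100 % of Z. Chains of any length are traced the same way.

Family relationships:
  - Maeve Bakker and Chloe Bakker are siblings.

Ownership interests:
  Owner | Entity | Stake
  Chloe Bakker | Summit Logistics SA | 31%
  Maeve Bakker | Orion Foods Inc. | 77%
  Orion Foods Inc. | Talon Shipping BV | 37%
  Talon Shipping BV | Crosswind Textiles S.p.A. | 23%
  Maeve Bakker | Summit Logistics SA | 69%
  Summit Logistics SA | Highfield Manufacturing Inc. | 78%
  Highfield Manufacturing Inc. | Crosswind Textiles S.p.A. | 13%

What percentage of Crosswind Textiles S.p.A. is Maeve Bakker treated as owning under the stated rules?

16.6927%

By sibling attribution (R2), Maeve Bakker is treated as also owning Chloe Bakker's interest in Summit Logistics SA, giving 69% + 31% = 100%.
Chain via Orion Foods Inc. → Talon Shipping BV (R3): 77% × 37% × 23% = 6.5527% of Crosswind Textiles S.p.A.
Chain via Summit Logistics SA → Highfield Manufacturing Inc. (R3): 100% × 78% × 13% = 10.14% of Crosswind Textiles S.p.A.
Aggregating (R1): 6.5527% + 10.14% = 16.6927%.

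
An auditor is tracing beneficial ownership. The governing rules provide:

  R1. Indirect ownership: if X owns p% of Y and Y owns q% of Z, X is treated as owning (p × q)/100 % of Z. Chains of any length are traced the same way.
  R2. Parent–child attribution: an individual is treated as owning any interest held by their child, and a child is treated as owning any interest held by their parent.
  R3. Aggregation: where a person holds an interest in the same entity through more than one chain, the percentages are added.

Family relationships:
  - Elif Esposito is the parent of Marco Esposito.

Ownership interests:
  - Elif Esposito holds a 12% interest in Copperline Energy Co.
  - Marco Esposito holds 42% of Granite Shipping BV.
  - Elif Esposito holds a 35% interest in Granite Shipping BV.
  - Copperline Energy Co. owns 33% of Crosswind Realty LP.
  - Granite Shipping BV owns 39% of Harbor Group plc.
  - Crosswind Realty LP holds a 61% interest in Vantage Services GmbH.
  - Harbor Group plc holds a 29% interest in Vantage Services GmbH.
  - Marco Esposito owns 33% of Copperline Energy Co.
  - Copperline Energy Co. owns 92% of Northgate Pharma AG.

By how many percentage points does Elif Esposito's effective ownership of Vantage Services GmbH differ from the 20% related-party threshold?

By parent–child attribution (R2), Elif Esposito is treated as also owning Marco Esposito's interest in Granite Shipping BV, giving 35% + 42% = 77%.
By parent–child attribution (R2), Elif Esposito is treated as also owning Marco Esposito's interest in Copperline Energy Co, giving 12% + 33% = 45%.
Chain via Granite Shipping BV → Harbor Group plc (R1): 77% × 39% × 29% = 8.7087% of Vantage Services GmbH.
Chain via Copperline Energy Co. → Crosswind Realty LP (R1): 45% × 33% × 61% = 9.0585% of Vantage Services GmbH.
Aggregating (R3): 8.7087% + 9.0585% = 17.7672%.
17.7672% falls short of the 20% threshold by 2.2328 percentage points.

2.2328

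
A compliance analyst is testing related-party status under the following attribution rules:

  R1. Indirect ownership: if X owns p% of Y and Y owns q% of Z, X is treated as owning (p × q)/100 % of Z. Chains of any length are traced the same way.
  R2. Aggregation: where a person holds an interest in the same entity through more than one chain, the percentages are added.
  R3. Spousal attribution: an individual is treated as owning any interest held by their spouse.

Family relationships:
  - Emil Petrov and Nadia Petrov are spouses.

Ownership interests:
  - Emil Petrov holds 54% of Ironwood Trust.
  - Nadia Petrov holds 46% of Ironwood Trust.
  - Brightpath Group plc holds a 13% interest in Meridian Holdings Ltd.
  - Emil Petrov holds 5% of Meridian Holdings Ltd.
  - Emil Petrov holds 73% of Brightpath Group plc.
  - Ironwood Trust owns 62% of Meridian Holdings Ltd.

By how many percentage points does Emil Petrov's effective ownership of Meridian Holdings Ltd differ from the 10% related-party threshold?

66.49

By spousal attribution (R3), Emil Petrov is treated as also owning Nadia Petrov's interest in Ironwood Trust, giving 54% + 46% = 100%.
Chain via Brightpath Group plc (R1): 73% × 13% = 9.49% of Meridian Holdings Ltd.
Chain via Ironwood Trust (R1): 100% × 62% = 62% of Meridian Holdings Ltd.
Direct interest in Meridian Holdings Ltd: 5%.
Aggregating (R2): 9.49% + 62% + 5% = 76.49%.
76.49% exceeds the 10% threshold by 66.49 percentage points.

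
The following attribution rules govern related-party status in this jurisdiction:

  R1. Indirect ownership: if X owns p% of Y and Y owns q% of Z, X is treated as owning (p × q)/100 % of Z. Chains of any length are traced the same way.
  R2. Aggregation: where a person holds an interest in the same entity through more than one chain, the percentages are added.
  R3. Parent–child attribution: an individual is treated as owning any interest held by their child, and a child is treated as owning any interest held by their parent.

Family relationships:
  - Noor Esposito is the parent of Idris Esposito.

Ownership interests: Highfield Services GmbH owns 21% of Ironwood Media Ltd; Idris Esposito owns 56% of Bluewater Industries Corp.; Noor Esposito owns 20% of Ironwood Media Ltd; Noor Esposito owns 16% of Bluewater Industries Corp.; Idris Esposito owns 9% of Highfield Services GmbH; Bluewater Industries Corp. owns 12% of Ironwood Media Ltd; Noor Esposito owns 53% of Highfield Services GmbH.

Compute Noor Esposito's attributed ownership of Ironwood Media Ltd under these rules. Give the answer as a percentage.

By parent–child attribution (R3), Noor Esposito is treated as also owning Idris Esposito's interest in Bluewater Industries Corp, giving 16% + 56% = 72%.
By parent–child attribution (R3), Noor Esposito is treated as also owning Idris Esposito's interest in Highfield Services GmbH, giving 53% + 9% = 62%.
Chain via Bluewater Industries Corp. (R1): 72% × 12% = 8.64% of Ironwood Media Ltd.
Chain via Highfield Services GmbH (R1): 62% × 21% = 13.02% of Ironwood Media Ltd.
Direct interest in Ironwood Media Ltd: 20%.
Aggregating (R2): 8.64% + 13.02% + 20% = 41.66%.

41.66%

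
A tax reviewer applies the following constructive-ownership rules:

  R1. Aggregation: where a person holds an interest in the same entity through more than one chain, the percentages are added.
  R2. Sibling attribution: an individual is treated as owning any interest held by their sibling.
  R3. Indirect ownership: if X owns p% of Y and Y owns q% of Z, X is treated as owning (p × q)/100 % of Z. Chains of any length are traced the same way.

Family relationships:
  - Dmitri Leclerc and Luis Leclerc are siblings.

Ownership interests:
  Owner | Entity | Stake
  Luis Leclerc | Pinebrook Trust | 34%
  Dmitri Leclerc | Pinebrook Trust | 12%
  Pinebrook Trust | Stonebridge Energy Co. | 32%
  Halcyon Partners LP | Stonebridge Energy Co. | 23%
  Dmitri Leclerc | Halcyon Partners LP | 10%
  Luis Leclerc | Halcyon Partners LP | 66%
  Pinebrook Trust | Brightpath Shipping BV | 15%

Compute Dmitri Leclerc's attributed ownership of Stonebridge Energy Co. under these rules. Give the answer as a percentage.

32.2%

By sibling attribution (R2), Dmitri Leclerc is treated as also owning Luis Leclerc's interest in Halcyon Partners LP, giving 10% + 66% = 76%.
By sibling attribution (R2), Dmitri Leclerc is treated as also owning Luis Leclerc's interest in Pinebrook Trust, giving 12% + 34% = 46%.
Chain via Halcyon Partners LP (R3): 76% × 23% = 17.48% of Stonebridge Energy Co.
Chain via Pinebrook Trust (R3): 46% × 32% = 14.72% of Stonebridge Energy Co.
Aggregating (R1): 17.48% + 14.72% = 32.2%.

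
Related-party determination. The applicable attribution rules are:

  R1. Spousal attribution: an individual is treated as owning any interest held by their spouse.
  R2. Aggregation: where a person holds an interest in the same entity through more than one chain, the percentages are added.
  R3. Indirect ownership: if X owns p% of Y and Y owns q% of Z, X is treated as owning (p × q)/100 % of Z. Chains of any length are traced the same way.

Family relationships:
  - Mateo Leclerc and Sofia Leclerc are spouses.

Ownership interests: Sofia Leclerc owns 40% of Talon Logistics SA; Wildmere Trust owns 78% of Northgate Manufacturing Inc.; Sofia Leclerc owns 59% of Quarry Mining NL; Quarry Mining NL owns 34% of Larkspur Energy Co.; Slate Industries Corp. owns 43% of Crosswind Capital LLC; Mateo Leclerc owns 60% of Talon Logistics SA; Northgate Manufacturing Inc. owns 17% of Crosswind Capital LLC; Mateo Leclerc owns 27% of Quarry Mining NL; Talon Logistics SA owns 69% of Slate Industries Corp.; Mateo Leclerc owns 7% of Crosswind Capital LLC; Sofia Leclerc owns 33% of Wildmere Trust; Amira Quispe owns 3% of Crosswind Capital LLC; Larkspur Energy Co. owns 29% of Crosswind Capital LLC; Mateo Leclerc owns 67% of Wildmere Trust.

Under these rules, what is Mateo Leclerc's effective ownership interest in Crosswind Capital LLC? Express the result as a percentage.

By spousal attribution (R1), Mateo Leclerc is treated as also owning Sofia Leclerc's interest in Talon Logistics SA, giving 60% + 40% = 100%.
By spousal attribution (R1), Mateo Leclerc is treated as also owning Sofia Leclerc's interest in Quarry Mining NL, giving 27% + 59% = 86%.
By spousal attribution (R1), Mateo Leclerc is treated as also owning Sofia Leclerc's interest in Wildmere Trust, giving 67% + 33% = 100%.
Chain via Talon Logistics SA → Slate Industries Corp. (R3): 100% × 69% × 43% = 29.67% of Crosswind Capital LLC.
Chain via Quarry Mining NL → Larkspur Energy Co. (R3): 86% × 34% × 29% = 8.4796% of Crosswind Capital LLC.
Chain via Wildmere Trust → Northgate Manufacturing Inc. (R3): 100% × 78% × 17% = 13.26% of Crosswind Capital LLC.
Direct interest in Crosswind Capital LLC: 7%.
Aggregating (R2): 29.67% + 8.4796% + 13.26% + 7% = 58.4096%.

58.4096%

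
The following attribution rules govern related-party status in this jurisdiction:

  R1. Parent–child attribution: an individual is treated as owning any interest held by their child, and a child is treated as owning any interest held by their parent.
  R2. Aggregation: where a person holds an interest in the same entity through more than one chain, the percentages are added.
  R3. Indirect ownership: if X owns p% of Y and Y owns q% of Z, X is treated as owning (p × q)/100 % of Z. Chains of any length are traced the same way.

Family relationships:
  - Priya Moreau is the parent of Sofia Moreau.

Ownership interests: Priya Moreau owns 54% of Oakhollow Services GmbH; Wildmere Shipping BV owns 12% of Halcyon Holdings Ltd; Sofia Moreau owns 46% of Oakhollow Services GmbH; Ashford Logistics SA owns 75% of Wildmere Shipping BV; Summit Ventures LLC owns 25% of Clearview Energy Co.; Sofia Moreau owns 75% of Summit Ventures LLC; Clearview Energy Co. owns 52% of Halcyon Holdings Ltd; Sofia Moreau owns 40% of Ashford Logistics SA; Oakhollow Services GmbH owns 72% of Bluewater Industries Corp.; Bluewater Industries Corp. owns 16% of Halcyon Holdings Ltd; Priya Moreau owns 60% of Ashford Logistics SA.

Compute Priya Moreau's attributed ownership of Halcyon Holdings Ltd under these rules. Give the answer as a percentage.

30.27%

By parent–child attribution (R1), Priya Moreau is treated as also owning Sofia Moreau's interest in Ashford Logistics SA, giving 60% + 40% = 100%.
By parent–child attribution (R1), Priya Moreau is treated as also owning Sofia Moreau's interest in Oakhollow Services GmbH, giving 54% + 46% = 100%.
By parent–child attribution (R1), Priya Moreau is treated as owning Sofia Moreau's 75% interest in Summit Ventures LLC.
Chain via Ashford Logistics SA → Wildmere Shipping BV (R3): 100% × 75% × 12% = 9% of Halcyon Holdings Ltd.
Chain via Oakhollow Services GmbH → Bluewater Industries Corp. (R3): 100% × 72% × 16% = 11.52% of Halcyon Holdings Ltd.
Chain via Summit Ventures LLC → Clearview Energy Co. (R3): 75% × 25% × 52% = 9.75% of Halcyon Holdings Ltd.
Aggregating (R2): 9% + 11.52% + 9.75% = 30.27%.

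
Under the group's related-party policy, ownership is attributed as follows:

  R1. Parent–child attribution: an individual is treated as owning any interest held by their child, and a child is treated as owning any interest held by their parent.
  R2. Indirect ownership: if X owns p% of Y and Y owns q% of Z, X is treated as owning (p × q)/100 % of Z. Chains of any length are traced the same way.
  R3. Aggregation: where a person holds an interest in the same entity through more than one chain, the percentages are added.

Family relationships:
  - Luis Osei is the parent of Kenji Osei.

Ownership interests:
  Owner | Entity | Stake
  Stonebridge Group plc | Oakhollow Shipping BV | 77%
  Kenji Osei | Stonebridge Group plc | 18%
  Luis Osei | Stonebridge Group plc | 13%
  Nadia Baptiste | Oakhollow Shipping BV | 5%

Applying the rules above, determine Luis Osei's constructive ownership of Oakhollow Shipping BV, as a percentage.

23.87%

By parent–child attribution (R1), Luis Osei is treated as also owning Kenji Osei's interest in Stonebridge Group plc, giving 13% + 18% = 31%.
Chain via Stonebridge Group plc (R2): 31% × 77% = 23.87% of Oakhollow Shipping BV.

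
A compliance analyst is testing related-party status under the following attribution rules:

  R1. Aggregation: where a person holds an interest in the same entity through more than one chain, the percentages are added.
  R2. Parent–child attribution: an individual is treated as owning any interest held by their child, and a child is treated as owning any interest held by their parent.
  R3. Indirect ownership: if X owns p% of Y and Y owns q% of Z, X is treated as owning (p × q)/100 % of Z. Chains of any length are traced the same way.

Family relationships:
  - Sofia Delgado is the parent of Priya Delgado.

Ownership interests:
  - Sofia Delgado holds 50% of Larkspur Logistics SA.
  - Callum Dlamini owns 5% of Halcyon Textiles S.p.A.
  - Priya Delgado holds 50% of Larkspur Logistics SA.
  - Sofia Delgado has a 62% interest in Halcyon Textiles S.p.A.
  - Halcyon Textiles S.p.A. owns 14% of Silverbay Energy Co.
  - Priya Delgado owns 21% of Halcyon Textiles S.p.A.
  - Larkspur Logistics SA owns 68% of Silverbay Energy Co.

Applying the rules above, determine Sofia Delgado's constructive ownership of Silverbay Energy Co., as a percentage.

79.62%

By parent–child attribution (R2), Sofia Delgado is treated as also owning Priya Delgado's interest in Halcyon Textiles S.p.A, giving 62% + 21% = 83%.
By parent–child attribution (R2), Sofia Delgado is treated as also owning Priya Delgado's interest in Larkspur Logistics SA, giving 50% + 50% = 100%.
Chain via Halcyon Textiles S.p.A. (R3): 83% × 14% = 11.62% of Silverbay Energy Co.
Chain via Larkspur Logistics SA (R3): 100% × 68% = 68% of Silverbay Energy Co.
Aggregating (R1): 11.62% + 68% = 79.62%.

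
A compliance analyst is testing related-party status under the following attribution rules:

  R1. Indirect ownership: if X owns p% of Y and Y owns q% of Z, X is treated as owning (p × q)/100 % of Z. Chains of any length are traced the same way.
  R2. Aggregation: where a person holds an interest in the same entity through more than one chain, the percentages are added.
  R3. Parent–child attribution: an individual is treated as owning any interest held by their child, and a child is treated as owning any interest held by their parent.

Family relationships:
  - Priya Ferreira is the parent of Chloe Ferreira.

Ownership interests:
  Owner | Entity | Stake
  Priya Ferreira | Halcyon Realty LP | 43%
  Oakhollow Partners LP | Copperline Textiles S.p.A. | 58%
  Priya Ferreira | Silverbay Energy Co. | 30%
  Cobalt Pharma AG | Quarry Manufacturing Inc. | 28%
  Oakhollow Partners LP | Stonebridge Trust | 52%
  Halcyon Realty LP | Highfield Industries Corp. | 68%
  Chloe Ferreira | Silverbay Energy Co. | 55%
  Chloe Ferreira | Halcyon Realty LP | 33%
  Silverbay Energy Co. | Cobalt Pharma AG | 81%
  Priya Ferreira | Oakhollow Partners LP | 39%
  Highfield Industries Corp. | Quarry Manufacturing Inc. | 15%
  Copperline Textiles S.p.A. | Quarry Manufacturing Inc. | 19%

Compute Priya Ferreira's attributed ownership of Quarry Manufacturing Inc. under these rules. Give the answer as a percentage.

By parent–child attribution (R3), Priya Ferreira is treated as also owning Chloe Ferreira's interest in Silverbay Energy Co, giving 30% + 55% = 85%.
By parent–child attribution (R3), Priya Ferreira is treated as also owning Chloe Ferreira's interest in Halcyon Realty LP, giving 43% + 33% = 76%.
Chain via Silverbay Energy Co. → Cobalt Pharma AG (R1): 85% × 81% × 28% = 19.278% of Quarry Manufacturing Inc.
Chain via Halcyon Realty LP → Highfield Industries Corp. (R1): 76% × 68% × 15% = 7.752% of Quarry Manufacturing Inc.
Chain via Oakhollow Partners LP → Copperline Textiles S.p.A. (R1): 39% × 58% × 19% = 4.2978% of Quarry Manufacturing Inc.
Aggregating (R2): 19.278% + 7.752% + 4.2978% = 31.3278%.

31.3278%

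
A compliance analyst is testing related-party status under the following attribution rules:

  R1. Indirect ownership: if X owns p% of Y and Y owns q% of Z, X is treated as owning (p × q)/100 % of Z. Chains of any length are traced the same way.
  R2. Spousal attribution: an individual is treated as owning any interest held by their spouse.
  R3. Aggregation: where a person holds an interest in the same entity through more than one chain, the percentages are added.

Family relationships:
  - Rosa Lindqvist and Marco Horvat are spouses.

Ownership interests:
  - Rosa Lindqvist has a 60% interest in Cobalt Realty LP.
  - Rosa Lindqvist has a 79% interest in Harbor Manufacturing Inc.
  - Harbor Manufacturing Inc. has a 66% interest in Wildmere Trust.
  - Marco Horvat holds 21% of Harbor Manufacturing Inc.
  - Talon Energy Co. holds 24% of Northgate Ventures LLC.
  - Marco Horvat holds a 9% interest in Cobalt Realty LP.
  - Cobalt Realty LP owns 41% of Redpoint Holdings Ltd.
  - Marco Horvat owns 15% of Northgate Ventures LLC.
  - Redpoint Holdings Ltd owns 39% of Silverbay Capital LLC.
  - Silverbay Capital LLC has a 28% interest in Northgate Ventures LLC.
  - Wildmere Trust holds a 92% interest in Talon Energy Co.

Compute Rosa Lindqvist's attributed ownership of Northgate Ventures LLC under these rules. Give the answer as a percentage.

32.662068%

By spousal attribution (R2), Rosa Lindqvist is treated as also owning Marco Horvat's interest in Harbor Manufacturing Inc, giving 79% + 21% = 100%.
By spousal attribution (R2), Rosa Lindqvist is treated as also owning Marco Horvat's interest in Cobalt Realty LP, giving 60% + 9% = 69%.
By spousal attribution (R2), Rosa Lindqvist is treated as owning Marco Horvat's 15% interest in Northgate Ventures LLC.
Chain via Harbor Manufacturing Inc. → Wildmere Trust → Talon Energy Co. (R1): 100% × 66% × 92% × 24% = 14.5728% of Northgate Ventures LLC.
Chain via Cobalt Realty LP → Redpoint Holdings Ltd → Silverbay Capital LLC (R1): 69% × 41% × 39% × 28% = 3.089268% of Northgate Ventures LLC.
Direct interest in Northgate Ventures LLC: 15%.
Aggregating (R3): 14.5728% + 3.089268% + 15% = 32.662068%.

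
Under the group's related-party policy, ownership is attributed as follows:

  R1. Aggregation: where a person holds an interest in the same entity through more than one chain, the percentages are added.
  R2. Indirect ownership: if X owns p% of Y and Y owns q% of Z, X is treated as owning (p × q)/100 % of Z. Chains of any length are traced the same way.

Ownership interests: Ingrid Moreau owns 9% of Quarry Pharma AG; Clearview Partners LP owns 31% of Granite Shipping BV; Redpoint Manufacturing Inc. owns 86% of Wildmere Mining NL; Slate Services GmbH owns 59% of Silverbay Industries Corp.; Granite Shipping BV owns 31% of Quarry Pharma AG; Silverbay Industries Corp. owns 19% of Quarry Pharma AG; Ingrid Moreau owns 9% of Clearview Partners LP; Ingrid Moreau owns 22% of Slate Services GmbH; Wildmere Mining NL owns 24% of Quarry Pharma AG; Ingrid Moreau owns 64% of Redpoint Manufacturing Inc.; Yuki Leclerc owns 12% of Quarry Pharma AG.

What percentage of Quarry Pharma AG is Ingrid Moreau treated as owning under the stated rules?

25.5407%

Chain via Redpoint Manufacturing Inc. → Wildmere Mining NL (R2): 64% × 86% × 24% = 13.2096% of Quarry Pharma AG.
Chain via Clearview Partners LP → Granite Shipping BV (R2): 9% × 31% × 31% = 0.8649% of Quarry Pharma AG.
Chain via Slate Services GmbH → Silverbay Industries Corp. (R2): 22% × 59% × 19% = 2.4662% of Quarry Pharma AG.
Direct interest in Quarry Pharma AG: 9%.
Aggregating (R1): 13.2096% + 0.8649% + 2.4662% + 9% = 25.5407%.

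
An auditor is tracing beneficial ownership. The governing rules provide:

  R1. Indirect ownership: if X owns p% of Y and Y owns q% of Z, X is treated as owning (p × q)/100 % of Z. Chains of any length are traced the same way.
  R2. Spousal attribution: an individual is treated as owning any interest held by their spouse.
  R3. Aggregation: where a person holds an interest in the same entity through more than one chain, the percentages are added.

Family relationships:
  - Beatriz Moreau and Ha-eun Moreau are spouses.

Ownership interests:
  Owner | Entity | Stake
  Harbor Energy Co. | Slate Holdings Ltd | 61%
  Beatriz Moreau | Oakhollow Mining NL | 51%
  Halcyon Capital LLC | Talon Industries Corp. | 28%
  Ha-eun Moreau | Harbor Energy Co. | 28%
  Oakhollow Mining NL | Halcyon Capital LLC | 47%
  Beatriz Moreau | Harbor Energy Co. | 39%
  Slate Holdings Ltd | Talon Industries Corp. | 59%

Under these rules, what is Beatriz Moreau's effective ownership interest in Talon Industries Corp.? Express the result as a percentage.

30.8249%

By spousal attribution (R2), Beatriz Moreau is treated as also owning Ha-eun Moreau's interest in Harbor Energy Co, giving 39% + 28% = 67%.
Chain via Oakhollow Mining NL → Halcyon Capital LLC (R1): 51% × 47% × 28% = 6.7116% of Talon Industries Corp.
Chain via Harbor Energy Co. → Slate Holdings Ltd (R1): 67% × 61% × 59% = 24.1133% of Talon Industries Corp.
Aggregating (R3): 6.7116% + 24.1133% = 30.8249%.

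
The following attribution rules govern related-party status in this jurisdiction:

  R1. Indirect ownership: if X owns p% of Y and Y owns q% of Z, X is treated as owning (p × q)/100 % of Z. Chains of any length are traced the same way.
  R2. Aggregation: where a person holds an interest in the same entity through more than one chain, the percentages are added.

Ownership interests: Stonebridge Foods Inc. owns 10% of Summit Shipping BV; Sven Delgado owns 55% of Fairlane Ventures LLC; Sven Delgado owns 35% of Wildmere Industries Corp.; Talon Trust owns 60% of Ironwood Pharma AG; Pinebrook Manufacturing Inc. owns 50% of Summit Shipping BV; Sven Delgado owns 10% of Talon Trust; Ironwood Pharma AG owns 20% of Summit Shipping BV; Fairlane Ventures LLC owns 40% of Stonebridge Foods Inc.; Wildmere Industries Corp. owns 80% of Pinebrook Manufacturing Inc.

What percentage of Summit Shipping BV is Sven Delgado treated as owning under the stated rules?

Chain via Fairlane Ventures LLC → Stonebridge Foods Inc. (R1): 55% × 40% × 10% = 2.2% of Summit Shipping BV.
Chain via Wildmere Industries Corp. → Pinebrook Manufacturing Inc. (R1): 35% × 80% × 50% = 14% of Summit Shipping BV.
Chain via Talon Trust → Ironwood Pharma AG (R1): 10% × 60% × 20% = 1.2% of Summit Shipping BV.
Aggregating (R2): 2.2% + 14% + 1.2% = 17.4%.

17.4%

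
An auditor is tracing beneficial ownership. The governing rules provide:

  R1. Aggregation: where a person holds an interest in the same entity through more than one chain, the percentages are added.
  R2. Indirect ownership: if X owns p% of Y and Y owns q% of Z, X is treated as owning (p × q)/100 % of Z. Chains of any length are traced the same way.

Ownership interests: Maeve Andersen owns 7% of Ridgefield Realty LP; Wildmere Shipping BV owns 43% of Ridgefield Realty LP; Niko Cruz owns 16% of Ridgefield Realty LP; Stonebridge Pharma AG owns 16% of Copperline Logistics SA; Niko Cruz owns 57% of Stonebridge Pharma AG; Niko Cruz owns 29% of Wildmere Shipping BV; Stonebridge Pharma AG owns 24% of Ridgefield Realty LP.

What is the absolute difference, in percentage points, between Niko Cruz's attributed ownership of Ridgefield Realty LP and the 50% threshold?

Chain via Wildmere Shipping BV (R2): 29% × 43% = 12.47% of Ridgefield Realty LP.
Chain via Stonebridge Pharma AG (R2): 57% × 24% = 13.68% of Ridgefield Realty LP.
Direct interest in Ridgefield Realty LP: 16%.
Aggregating (R1): 12.47% + 13.68% + 16% = 42.15%.
42.15% falls short of the 50% threshold by 7.85 percentage points.

7.85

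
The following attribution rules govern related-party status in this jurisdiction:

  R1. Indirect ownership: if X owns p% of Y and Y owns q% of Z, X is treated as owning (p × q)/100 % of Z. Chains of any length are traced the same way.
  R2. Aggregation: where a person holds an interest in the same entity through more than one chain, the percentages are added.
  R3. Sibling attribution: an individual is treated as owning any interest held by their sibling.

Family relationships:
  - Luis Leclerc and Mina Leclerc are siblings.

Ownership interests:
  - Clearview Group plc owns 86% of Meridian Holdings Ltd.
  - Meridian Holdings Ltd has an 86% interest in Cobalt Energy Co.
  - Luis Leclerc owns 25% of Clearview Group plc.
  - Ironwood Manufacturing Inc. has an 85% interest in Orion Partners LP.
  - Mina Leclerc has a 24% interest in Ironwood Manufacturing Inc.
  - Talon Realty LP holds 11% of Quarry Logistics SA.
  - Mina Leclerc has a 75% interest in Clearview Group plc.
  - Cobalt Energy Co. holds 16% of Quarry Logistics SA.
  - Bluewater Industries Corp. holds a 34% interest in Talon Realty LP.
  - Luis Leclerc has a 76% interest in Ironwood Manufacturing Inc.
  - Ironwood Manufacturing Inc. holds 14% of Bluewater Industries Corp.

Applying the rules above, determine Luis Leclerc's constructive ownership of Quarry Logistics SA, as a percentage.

By sibling attribution (R3), Luis Leclerc is treated as also owning Mina Leclerc's interest in Clearview Group plc, giving 25% + 75% = 100%.
By sibling attribution (R3), Luis Leclerc is treated as also owning Mina Leclerc's interest in Ironwood Manufacturing Inc, giving 76% + 24% = 100%.
Chain via Clearview Group plc → Meridian Holdings Ltd → Cobalt Energy Co. (R1): 100% × 86% × 86% × 16% = 11.8336% of Quarry Logistics SA.
Chain via Ironwood Manufacturing Inc. → Bluewater Industries Corp. → Talon Realty LP (R1): 100% × 14% × 34% × 11% = 0.5236% of Quarry Logistics SA.
Aggregating (R2): 11.8336% + 0.5236% = 12.3572%.

12.3572%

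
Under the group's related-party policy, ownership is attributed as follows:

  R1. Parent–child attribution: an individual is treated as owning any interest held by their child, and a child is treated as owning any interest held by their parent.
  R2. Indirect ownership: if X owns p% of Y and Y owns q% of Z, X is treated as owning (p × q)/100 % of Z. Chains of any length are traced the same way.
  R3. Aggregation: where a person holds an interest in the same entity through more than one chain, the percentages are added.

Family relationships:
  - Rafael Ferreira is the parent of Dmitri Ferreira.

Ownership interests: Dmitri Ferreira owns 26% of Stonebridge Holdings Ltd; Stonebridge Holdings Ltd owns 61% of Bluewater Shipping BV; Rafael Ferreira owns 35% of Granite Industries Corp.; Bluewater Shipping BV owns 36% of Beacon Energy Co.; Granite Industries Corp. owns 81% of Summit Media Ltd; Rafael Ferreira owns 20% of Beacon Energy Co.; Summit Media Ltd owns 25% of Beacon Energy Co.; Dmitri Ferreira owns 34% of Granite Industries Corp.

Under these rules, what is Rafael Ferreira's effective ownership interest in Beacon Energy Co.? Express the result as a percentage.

By parent–child attribution (R1), Rafael Ferreira is treated as also owning Dmitri Ferreira's interest in Granite Industries Corp, giving 35% + 34% = 69%.
By parent–child attribution (R1), Rafael Ferreira is treated as owning Dmitri Ferreira's 26% interest in Stonebridge Holdings Ltd.
Chain via Granite Industries Corp. → Summit Media Ltd (R2): 69% × 81% × 25% = 13.9725% of Beacon Energy Co.
Direct interest in Beacon Energy Co: 20%.
Chain via Stonebridge Holdings Ltd → Bluewater Shipping BV (R2): 26% × 61% × 36% = 5.7096% of Beacon Energy Co.
Aggregating (R3): 13.9725% + 20% + 5.7096% = 39.6821%.

39.6821%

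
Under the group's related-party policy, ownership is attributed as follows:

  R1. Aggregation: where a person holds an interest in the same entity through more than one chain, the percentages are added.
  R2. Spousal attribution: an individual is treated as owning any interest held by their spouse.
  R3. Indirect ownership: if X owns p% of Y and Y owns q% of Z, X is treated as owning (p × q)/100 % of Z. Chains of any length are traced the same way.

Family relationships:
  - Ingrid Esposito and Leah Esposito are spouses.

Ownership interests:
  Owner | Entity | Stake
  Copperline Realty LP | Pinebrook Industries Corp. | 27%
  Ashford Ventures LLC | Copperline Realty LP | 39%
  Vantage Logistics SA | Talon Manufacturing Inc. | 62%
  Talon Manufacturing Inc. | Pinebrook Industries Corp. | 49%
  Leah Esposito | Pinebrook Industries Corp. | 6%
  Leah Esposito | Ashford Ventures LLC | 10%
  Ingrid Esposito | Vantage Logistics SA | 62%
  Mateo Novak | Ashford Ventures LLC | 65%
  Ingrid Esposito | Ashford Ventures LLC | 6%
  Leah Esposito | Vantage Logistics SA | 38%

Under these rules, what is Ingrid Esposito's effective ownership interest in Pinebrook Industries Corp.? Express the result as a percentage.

By spousal attribution (R2), Ingrid Esposito is treated as also owning Leah Esposito's interest in Ashford Ventures LLC, giving 6% + 10% = 16%.
By spousal attribution (R2), Ingrid Esposito is treated as also owning Leah Esposito's interest in Vantage Logistics SA, giving 62% + 38% = 100%.
By spousal attribution (R2), Ingrid Esposito is treated as owning Leah Esposito's 6% interest in Pinebrook Industries Corp.
Chain via Ashford Ventures LLC → Copperline Realty LP (R3): 16% × 39% × 27% = 1.6848% of Pinebrook Industries Corp.
Chain via Vantage Logistics SA → Talon Manufacturing Inc. (R3): 100% × 62% × 49% = 30.38% of Pinebrook Industries Corp.
Direct interest in Pinebrook Industries Corp: 6%.
Aggregating (R1): 1.6848% + 30.38% + 6% = 38.0648%.

38.0648%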